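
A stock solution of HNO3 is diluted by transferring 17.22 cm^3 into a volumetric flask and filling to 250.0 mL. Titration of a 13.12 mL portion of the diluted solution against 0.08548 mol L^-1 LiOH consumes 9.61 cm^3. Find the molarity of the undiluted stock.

0.909 M

n(LiOH) = 0.08548 x 0.009610 = 0.0008215 mol.
n(HNO3) in the aliquot = 0.0008215 mol.
[diluted HNO3] = 0.0008215 / 0.01312 = 0.06261 M.
Dilution factor = 250.0/17.22 = 14.52, so [stock] = 0.06261 x 14.52 = 0.909 M.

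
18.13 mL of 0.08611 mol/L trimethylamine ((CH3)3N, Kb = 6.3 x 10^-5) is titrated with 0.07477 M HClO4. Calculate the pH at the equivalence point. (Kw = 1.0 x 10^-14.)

n((CH3)3N) = 0.08611 x 0.01813 = 0.001561 mol; V(HClO4) at equivalence = 0.001561/0.07477 = 0.02088 L.
At equivalence the base is fully converted to (CH3)3NH+; total volume = 0.03901 L, so [(CH3)3NH+] = 0.001561/0.03901 = 0.04002 M.
Ka((CH3)3NH+) = Kw/Kb = 1.0e-14 / 6.3 x 10^-5 = 1.59e-10.
[H^+] = sqrt(Ka x [(CH3)3NH+]) = sqrt(1.59e-10 x 0.04002) = 2.52e-6 M.
pH = -log(2.52e-6) = 5.60.

5.60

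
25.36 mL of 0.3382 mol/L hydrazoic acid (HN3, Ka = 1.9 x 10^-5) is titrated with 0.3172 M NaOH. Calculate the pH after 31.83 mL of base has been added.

n(acid) = 0.3382 x 0.02536 = 0.008577 mol; n(NaOH) added = 0.3172 x 0.03183 = 0.01010 mol.
Base is in excess by 0.01010 - 0.008577 = 0.001520 mol in a total volume of 0.05719 L.
[OH^-] = 0.001520/0.05719 = 0.02657 M, so pOH = 1.58 and pH = 14.00 - 1.58 = 12.42.

12.42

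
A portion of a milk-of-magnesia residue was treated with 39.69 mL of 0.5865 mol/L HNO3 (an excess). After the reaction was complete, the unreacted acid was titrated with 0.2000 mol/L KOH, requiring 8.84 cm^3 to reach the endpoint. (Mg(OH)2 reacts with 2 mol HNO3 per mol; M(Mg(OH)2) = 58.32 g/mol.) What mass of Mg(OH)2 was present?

0.627 g

Total n(HNO3) added = 0.5865 x 0.03969 = 0.02328 mol.
n(KOH) used = 0.2000 x 0.008840 = 0.001768 mol, which equals the excess n(HNO3).
So n(HNO3) consumed by the sample = 0.02328 - 0.001768 = 0.02151 mol.
n(Mg(OH)2) = 0.02151 / 2 = 0.01076 mol.
mass = 0.01076 mol x 58.32 g/mol = 0.627 g.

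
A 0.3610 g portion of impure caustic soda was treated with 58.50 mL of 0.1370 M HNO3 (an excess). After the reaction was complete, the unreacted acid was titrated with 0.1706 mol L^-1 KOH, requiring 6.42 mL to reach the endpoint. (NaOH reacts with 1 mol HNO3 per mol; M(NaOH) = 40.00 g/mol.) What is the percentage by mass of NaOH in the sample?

76.7%

Total n(HNO3) added = 0.1370 x 0.05850 = 0.008015 mol.
n(KOH) used = 0.1706 x 0.006420 = 0.001095 mol, which equals the excess n(HNO3).
So n(HNO3) consumed by the sample = 0.008015 - 0.001095 = 0.006919 mol.
n(NaOH) = 0.006919 / 1 = 0.006919 mol.
mass NaOH = 0.006919 x 40.00 = 0.2768 g, so %NaOH = 0.2768/0.3610 x 100 = 76.7%.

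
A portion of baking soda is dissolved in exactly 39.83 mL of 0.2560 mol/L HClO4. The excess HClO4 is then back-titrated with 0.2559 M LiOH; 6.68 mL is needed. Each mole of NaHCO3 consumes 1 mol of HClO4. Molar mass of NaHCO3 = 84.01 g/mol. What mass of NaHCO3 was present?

Total n(HClO4) added = 0.2560 x 0.03983 = 0.01020 mol.
n(LiOH) used = 0.2559 x 0.006680 = 0.001709 mol, which equals the excess n(HClO4).
So n(HClO4) consumed by the sample = 0.01020 - 0.001709 = 0.008487 mol.
n(NaHCO3) = 0.008487 / 1 = 0.008487 mol.
mass = 0.008487 mol x 84.01 g/mol = 0.713 g.

0.713 g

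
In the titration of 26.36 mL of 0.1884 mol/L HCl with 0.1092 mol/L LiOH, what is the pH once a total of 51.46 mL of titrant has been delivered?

n(acid) = 0.1884 x 0.02636 = 0.004966 mol; n(LiOH) added = 0.1092 x 0.05146 = 0.005619 mol.
Base is in excess by 0.005619 - 0.004966 = 0.0006532 mol in a total volume of 0.07782 L.
[OH^-] = 0.0006532/0.07782 = 0.008394 M, so pOH = 2.08 and pH = 14.00 - 2.08 = 11.92.

11.92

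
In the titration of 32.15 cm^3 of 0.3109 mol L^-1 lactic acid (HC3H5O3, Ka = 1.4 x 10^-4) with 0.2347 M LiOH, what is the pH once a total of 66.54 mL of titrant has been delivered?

n(acid) = 0.3109 x 0.03215 = 0.009995 mol; n(LiOH) added = 0.2347 x 0.06654 = 0.01562 mol.
Base is in excess by 0.01562 - 0.009995 = 0.005622 mol in a total volume of 0.09869 L.
[OH^-] = 0.005622/0.09869 = 0.05696 M, so pOH = 1.24 and pH = 14.00 - 1.24 = 12.76.

12.76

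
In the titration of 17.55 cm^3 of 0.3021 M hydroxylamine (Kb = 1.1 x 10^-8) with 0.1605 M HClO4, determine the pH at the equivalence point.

n(NH2OH) = 0.3021 x 0.01755 = 0.005302 mol; V(HClO4) at equivalence = 0.005302/0.1605 = 0.03303 L.
At equivalence the base is fully converted to NH3OH+; total volume = 0.05058 L, so [NH3OH+] = 0.005302/0.05058 = 0.1048 M.
Ka(NH3OH+) = Kw/Kb = 1.0e-14 / 1.1 x 10^-8 = 9.09e-7.
[H^+] = sqrt(Ka x [NH3OH+]) = sqrt(9.09e-7 x 0.1048) = 0.000309 M.
pH = -log(0.000309) = 3.51.

3.51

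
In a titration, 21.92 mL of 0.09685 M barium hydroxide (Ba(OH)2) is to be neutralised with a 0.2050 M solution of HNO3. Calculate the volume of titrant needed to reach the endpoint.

n(Ba(OH)2) = 0.09685 mol/L x 0.02192 L = 0.002123 mol.
The neutralisation is 1 Ba(OH)2 : 2 HNO3, so n(HNO3) = 0.002123 x 2/1 = 0.004246 mol.
V(HNO3) = 0.004246 / 0.2050 = 0.02071 L = 20.7 mL.

20.7 mL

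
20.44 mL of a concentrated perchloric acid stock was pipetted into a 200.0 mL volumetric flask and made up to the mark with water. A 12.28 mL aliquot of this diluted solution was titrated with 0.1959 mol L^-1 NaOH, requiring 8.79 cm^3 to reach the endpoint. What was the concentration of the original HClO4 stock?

n(NaOH) = 0.1959 x 0.008790 = 0.001722 mol.
n(HClO4) in the aliquot = 0.001722 mol.
[diluted HClO4] = 0.001722 / 0.01228 = 0.1402 M.
Dilution factor = 200.0/20.44 = 9.785, so [stock] = 0.1402 x 9.785 = 1.37 M.

1.37 M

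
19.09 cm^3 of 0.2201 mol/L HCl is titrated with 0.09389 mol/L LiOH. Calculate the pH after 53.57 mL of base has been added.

12.06

n(acid) = 0.2201 x 0.01909 = 0.004202 mol; n(LiOH) added = 0.09389 x 0.05357 = 0.005030 mol.
Base is in excess by 0.005030 - 0.004202 = 0.0008280 mol in a total volume of 0.07266 L.
[OH^-] = 0.0008280/0.07266 = 0.01140 M, so pOH = 1.94 and pH = 14.00 - 1.94 = 12.06.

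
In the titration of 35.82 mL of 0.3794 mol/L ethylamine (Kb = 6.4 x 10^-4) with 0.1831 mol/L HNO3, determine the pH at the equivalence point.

5.86

n(C2H5NH2) = 0.3794 x 0.03582 = 0.01359 mol; V(HNO3) at equivalence = 0.01359/0.1831 = 0.07422 L.
At equivalence the base is fully converted to C2H5NH3+; total volume = 0.1100 L, so [C2H5NH3+] = 0.01359/0.1100 = 0.1235 M.
Ka(C2H5NH3+) = Kw/Kb = 1.0e-14 / 6.4 x 10^-4 = 1.56e-11.
[H^+] = sqrt(Ka x [C2H5NH3+]) = sqrt(1.56e-11 x 0.1235) = 1.39e-6 M.
pH = -log(1.39e-6) = 5.86.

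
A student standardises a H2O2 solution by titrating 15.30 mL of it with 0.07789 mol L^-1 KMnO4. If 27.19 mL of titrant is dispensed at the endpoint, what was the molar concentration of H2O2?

n(KMnO4) = 0.07789 x 0.02719 = 0.002118 mol.
From the balanced equation, 2 mol KMnO4 reacts with 5 mol H2O2, so n(H2O2) = 0.002118 x 5/2 = 0.005295 mol.
[H2O2] = 0.005295 / 0.01530 L = 0.346 M.

0.346 M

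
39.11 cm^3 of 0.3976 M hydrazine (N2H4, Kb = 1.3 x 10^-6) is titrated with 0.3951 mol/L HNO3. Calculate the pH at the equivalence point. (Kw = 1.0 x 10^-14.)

4.41

n(N2H4) = 0.3976 x 0.03911 = 0.01555 mol; V(HNO3) at equivalence = 0.01555/0.3951 = 0.03936 L.
At equivalence the base is fully converted to N2H5+; total volume = 0.07847 L, so [N2H5+] = 0.01555/0.07847 = 0.1982 M.
Ka(N2H5+) = Kw/Kb = 1.0e-14 / 1.3 x 10^-6 = 7.69e-9.
[H^+] = sqrt(Ka x [N2H5+]) = sqrt(7.69e-9 x 0.1982) = 3.90e-5 M.
pH = -log(3.90e-5) = 4.41.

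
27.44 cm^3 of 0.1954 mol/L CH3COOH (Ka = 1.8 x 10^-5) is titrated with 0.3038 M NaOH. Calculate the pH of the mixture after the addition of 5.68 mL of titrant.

4.42

Initial n(CH3COOH) = 0.1954 x 0.02744 = 0.005362 mol.
n(NaOH) added = 0.3038 x 0.005680 = 0.001726 mol, converting that many moles of CH3COOH to CH3COO-.
Remaining n(CH3COOH) = 0.003636 mol; n(CH3COO-) = 0.001726 mol.
By Henderson-Hasselbalch, pH = pKa + log([A^-]/[HA]) = 4.74 + log(0.001726/0.003636) = 4.74 + (-0.32) = 4.42.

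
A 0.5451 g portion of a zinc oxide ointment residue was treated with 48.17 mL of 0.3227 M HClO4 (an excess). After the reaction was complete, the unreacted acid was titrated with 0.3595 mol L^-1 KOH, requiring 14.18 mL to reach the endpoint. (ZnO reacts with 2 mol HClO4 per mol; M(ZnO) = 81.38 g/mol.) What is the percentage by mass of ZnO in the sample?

78.0%

Total n(HClO4) added = 0.3227 x 0.04817 = 0.01554 mol.
n(KOH) used = 0.3595 x 0.01418 = 0.005098 mol, which equals the excess n(HClO4).
So n(HClO4) consumed by the sample = 0.01554 - 0.005098 = 0.01045 mol.
n(ZnO) = 0.01045 / 2 = 0.005223 mol.
mass ZnO = 0.005223 x 81.38 = 0.4251 g, so %ZnO = 0.4251/0.5451 x 100 = 78.0%.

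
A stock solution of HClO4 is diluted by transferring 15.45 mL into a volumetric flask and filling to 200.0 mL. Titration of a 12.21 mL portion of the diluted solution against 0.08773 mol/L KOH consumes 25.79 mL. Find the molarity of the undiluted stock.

2.40 M

n(KOH) = 0.08773 x 0.02579 = 0.002263 mol.
n(HClO4) in the aliquot = 0.002263 mol.
[diluted HClO4] = 0.002263 / 0.01221 = 0.1853 M.
Dilution factor = 200.0/15.45 = 12.94, so [stock] = 0.1853 x 12.94 = 2.40 M.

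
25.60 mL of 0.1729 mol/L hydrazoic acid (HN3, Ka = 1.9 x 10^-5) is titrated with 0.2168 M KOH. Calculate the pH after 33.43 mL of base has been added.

n(acid) = 0.1729 x 0.02560 = 0.004426 mol; n(KOH) added = 0.2168 x 0.03343 = 0.007248 mol.
Base is in excess by 0.007248 - 0.004426 = 0.002821 mol in a total volume of 0.05903 L.
[OH^-] = 0.002821/0.05903 = 0.04780 M, so pOH = 1.32 and pH = 14.00 - 1.32 = 12.68.

12.68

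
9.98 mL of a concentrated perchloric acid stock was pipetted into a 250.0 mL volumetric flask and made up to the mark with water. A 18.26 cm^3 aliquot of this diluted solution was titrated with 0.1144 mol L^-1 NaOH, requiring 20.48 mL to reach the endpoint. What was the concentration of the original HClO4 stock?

n(NaOH) = 0.1144 x 0.02048 = 0.002343 mol.
n(HClO4) in the aliquot = 0.002343 mol.
[diluted HClO4] = 0.002343 / 0.01826 = 0.1283 M.
Dilution factor = 250.0/9.980 = 25.05, so [stock] = 0.1283 x 25.05 = 3.21 M.

3.21 M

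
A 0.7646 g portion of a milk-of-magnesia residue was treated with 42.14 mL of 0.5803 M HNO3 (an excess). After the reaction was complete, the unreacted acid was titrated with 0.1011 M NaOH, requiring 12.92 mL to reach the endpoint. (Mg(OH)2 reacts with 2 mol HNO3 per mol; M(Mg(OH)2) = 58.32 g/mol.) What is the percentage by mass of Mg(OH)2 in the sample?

Total n(HNO3) added = 0.5803 x 0.04214 = 0.02445 mol.
n(NaOH) used = 0.1011 x 0.01292 = 0.001306 mol, which equals the excess n(HNO3).
So n(HNO3) consumed by the sample = 0.02445 - 0.001306 = 0.02315 mol.
n(Mg(OH)2) = 0.02315 / 2 = 0.01157 mol.
mass Mg(OH)2 = 0.01157 x 58.32 = 0.6750 g, so %Mg(OH)2 = 0.6750/0.7646 x 100 = 88.3%.

88.3%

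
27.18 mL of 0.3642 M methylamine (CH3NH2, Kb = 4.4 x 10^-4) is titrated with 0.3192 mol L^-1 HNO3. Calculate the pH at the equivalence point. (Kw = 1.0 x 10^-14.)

n(CH3NH2) = 0.3642 x 0.02718 = 0.009899 mol; V(HNO3) at equivalence = 0.009899/0.3192 = 0.03101 L.
At equivalence the base is fully converted to CH3NH3+; total volume = 0.05819 L, so [CH3NH3+] = 0.009899/0.05819 = 0.1701 M.
Ka(CH3NH3+) = Kw/Kb = 1.0e-14 / 4.4 x 10^-4 = 2.27e-11.
[H^+] = sqrt(Ka x [CH3NH3+]) = sqrt(2.27e-11 x 0.1701) = 1.97e-6 M.
pH = -log(1.97e-6) = 5.71.

5.71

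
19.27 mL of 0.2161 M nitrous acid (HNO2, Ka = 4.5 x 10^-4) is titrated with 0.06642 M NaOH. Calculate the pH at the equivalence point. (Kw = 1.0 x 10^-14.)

8.03

n(HNO2) = 0.2161 x 0.01927 = 0.004164 mol; V(NaOH) at equivalence = 0.004164/0.06642 = 0.06270 L.
At equivalence all the acid is converted to NO2-; total volume = 0.01927 + 0.06270 = 0.08197 L, so [NO2-] = 0.004164/0.08197 = 0.05080 M.
Kb = Kw/Ka = 1.0e-14 / 4.5 x 10^-4 = 2.22e-11.
[OH^-] = sqrt(Kb x [NO2-]) = sqrt(2.22e-11 x 0.05080) = 1.06e-6 M.
pOH = 5.97, so pH = 14.00 - 5.97 = 8.03.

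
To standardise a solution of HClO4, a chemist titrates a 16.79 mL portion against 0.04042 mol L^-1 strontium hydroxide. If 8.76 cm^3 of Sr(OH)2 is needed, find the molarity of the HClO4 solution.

0.0422 M

n(Sr(OH)2) delivered = 0.04042 x 0.008760 = 0.0003541 mol.
The reaction is 2 HClO4 + 1 Sr(OH)2, so n(HClO4) = 0.0003541 x 2/1 = 0.0007082 mol.
[HClO4] = 0.0007082 mol / 0.01679 L = 0.0422 M.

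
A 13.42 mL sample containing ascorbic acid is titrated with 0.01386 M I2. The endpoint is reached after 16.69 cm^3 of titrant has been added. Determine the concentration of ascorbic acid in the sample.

n(I2) = 0.01386 x 0.01669 = 0.0002313 mol.
From the balanced equation, 1 mol I2 reacts with 1 mol ascorbic acid, so n(ascorbic acid) = 0.0002313 x 1/1 = 0.0002313 mol.
[ascorbic acid] = 0.0002313 / 0.01342 L = 0.0172 M.

0.0172 M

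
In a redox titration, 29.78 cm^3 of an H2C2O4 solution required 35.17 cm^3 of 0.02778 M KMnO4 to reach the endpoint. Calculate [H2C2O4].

n(KMnO4) = 0.02778 x 0.03517 = 0.0009770 mol.
From the balanced equation, 2 mol KMnO4 reacts with 5 mol H2C2O4, so n(H2C2O4) = 0.0009770 x 5/2 = 0.002443 mol.
[H2C2O4] = 0.002443 / 0.02978 L = 0.0820 M.

0.0820 M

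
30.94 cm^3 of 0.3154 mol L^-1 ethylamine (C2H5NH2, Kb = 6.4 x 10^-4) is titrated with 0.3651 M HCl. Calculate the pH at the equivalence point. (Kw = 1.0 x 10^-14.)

5.79

n(C2H5NH2) = 0.3154 x 0.03094 = 0.009758 mol; V(HCl) at equivalence = 0.009758/0.3651 = 0.02673 L.
At equivalence the base is fully converted to C2H5NH3+; total volume = 0.05767 L, so [C2H5NH3+] = 0.009758/0.05767 = 0.1692 M.
Ka(C2H5NH3+) = Kw/Kb = 1.0e-14 / 6.4 x 10^-4 = 1.56e-11.
[H^+] = sqrt(Ka x [C2H5NH3+]) = sqrt(1.56e-11 x 0.1692) = 1.63e-6 M.
pH = -log(1.63e-6) = 5.79.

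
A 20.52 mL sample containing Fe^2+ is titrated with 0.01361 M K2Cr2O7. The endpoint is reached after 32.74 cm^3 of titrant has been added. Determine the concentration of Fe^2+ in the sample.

n(K2Cr2O7) = 0.01361 x 0.03274 = 0.0004456 mol.
From the balanced equation, 1 mol K2Cr2O7 reacts with 6 mol Fe^2+, so n(Fe^2+) = 0.0004456 x 6/1 = 0.002674 mol.
[Fe^2+] = 0.002674 / 0.02052 L = 0.130 M.

0.130 M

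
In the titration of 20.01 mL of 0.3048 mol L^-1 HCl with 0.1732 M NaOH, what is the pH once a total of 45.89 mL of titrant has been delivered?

12.45

n(acid) = 0.3048 x 0.02001 = 0.006099 mol; n(NaOH) added = 0.1732 x 0.04589 = 0.007948 mol.
Base is in excess by 0.007948 - 0.006099 = 0.001849 mol in a total volume of 0.06590 L.
[OH^-] = 0.001849/0.06590 = 0.02806 M, so pOH = 1.55 and pH = 14.00 - 1.55 = 12.45.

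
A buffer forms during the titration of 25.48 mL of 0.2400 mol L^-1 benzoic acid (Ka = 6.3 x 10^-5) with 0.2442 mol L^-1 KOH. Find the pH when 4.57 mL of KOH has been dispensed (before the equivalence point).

3.55

Initial n(C6H5COOH) = 0.2400 x 0.02548 = 0.006115 mol.
n(KOH) added = 0.2442 x 0.004570 = 0.001116 mol, converting that many moles of C6H5COOH to C6H5COO-.
Remaining n(C6H5COOH) = 0.004999 mol; n(C6H5COO-) = 0.001116 mol.
By Henderson-Hasselbalch, pH = pKa + log([A^-]/[HA]) = 4.20 + log(0.001116/0.004999) = 4.20 + (-0.65) = 3.55.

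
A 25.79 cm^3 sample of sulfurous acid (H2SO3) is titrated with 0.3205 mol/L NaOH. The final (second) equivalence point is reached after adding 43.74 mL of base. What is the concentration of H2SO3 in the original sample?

0.272 M

n(NaOH) = 0.3205 x 0.04374 = 0.01402 mol.
At the final (second) equivalence point, 2 mol OH^- react per mol H2SO3, so n(H2SO3) = 0.01402 / 2 = 0.007009 mol.
[H2SO3] = 0.007009 / 0.02579 L = 0.272 M.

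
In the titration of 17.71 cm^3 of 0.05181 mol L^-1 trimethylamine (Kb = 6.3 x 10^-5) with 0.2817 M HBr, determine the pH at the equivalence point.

n((CH3)3N) = 0.05181 x 0.01771 = 0.0009176 mol; V(HBr) at equivalence = 0.0009176/0.2817 = 0.003257 L.
At equivalence the base is fully converted to (CH3)3NH+; total volume = 0.02097 L, so [(CH3)3NH+] = 0.0009176/0.02097 = 0.04376 M.
Ka((CH3)3NH+) = Kw/Kb = 1.0e-14 / 6.3 x 10^-5 = 1.59e-10.
[H^+] = sqrt(Ka x [(CH3)3NH+]) = sqrt(1.59e-10 x 0.04376) = 2.64e-6 M.
pH = -log(2.64e-6) = 5.58.

5.58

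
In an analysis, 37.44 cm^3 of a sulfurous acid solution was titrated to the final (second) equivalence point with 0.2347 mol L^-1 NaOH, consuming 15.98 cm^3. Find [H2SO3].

n(NaOH) = 0.2347 x 0.01598 = 0.003751 mol.
At the final (second) equivalence point, 2 mol OH^- react per mol H2SO3, so n(H2SO3) = 0.003751 / 2 = 0.001875 mol.
[H2SO3] = 0.001875 / 0.03744 L = 0.0501 M.

0.0501 M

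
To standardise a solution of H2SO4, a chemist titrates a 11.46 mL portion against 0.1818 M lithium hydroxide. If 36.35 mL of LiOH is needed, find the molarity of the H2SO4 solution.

n(LiOH) delivered = 0.1818 x 0.03635 = 0.006608 mol.
The reaction is 1 H2SO4 + 2 LiOH, so n(H2SO4) = 0.006608 x 1/2 = 0.003304 mol.
[H2SO4] = 0.003304 mol / 0.01146 L = 0.288 M.

0.288 M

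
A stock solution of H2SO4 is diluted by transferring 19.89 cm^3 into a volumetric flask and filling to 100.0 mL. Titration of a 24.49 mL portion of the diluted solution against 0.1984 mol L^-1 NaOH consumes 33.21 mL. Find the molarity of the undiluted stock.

0.676 M

n(NaOH) = 0.1984 x 0.03321 = 0.006589 mol.
n(H2SO4) in the aliquot = 0.006589 x 1/2 = 0.003294 mol.
[diluted H2SO4] = 0.003294 / 0.02449 = 0.1345 M.
Dilution factor = 100.0/19.89 = 5.028, so [stock] = 0.1345 x 5.028 = 0.676 M.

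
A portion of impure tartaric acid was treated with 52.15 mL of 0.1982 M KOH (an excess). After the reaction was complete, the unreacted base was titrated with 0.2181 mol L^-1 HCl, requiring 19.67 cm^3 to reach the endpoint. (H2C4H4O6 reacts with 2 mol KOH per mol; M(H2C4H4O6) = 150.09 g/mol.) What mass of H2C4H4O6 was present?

0.454 g

Total n(KOH) added = 0.1982 x 0.05215 = 0.01034 mol.
n(HCl) used = 0.2181 x 0.01967 = 0.004290 mol, which equals the excess n(KOH).
So n(KOH) consumed by the sample = 0.01034 - 0.004290 = 0.006046 mol.
n(H2C4H4O6) = 0.006046 / 2 = 0.003023 mol.
mass = 0.003023 mol x 150.09 g/mol = 0.454 g.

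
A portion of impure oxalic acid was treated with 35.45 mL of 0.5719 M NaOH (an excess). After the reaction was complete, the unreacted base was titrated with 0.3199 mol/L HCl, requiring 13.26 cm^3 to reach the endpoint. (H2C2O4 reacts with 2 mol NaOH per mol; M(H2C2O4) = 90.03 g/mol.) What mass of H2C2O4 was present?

Total n(NaOH) added = 0.5719 x 0.03545 = 0.02027 mol.
n(HCl) used = 0.3199 x 0.01326 = 0.004242 mol, which equals the excess n(NaOH).
So n(NaOH) consumed by the sample = 0.02027 - 0.004242 = 0.01603 mol.
n(H2C2O4) = 0.01603 / 2 = 0.008016 mol.
mass = 0.008016 mol x 90.03 g/mol = 0.722 g.

0.722 g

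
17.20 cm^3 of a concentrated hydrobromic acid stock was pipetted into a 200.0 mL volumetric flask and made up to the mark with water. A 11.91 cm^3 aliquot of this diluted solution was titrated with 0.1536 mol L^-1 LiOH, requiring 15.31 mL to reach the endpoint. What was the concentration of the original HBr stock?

n(LiOH) = 0.1536 x 0.01531 = 0.002352 mol.
n(HBr) in the aliquot = 0.002352 mol.
[diluted HBr] = 0.002352 / 0.01191 = 0.1974 M.
Dilution factor = 200.0/17.20 = 11.63, so [stock] = 0.1974 x 11.63 = 2.30 M.

2.30 M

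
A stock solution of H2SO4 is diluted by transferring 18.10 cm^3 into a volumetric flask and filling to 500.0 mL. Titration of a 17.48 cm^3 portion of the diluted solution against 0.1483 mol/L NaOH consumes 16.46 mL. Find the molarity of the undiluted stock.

1.93 M

n(NaOH) = 0.1483 x 0.01646 = 0.002441 mol.
n(H2SO4) in the aliquot = 0.002441 x 1/2 = 0.001221 mol.
[diluted H2SO4] = 0.001221 / 0.01748 = 0.06982 M.
Dilution factor = 500.0/18.10 = 27.62, so [stock] = 0.06982 x 27.62 = 1.93 M.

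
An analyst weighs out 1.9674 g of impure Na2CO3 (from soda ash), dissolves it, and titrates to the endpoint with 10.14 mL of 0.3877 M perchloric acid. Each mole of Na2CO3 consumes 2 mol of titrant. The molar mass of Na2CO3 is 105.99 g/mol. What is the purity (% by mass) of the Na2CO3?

10.6%

n(HClO4) = 0.3877 x 0.01014 = 0.003931 mol.
n(Na2CO3) = 0.003931 / 2 = 0.001966 mol.
mass of Na2CO3 = 0.001966 x 105.99 = 0.2083 g.
% purity = 0.2083 / 1.9674 x 100 = 10.6%.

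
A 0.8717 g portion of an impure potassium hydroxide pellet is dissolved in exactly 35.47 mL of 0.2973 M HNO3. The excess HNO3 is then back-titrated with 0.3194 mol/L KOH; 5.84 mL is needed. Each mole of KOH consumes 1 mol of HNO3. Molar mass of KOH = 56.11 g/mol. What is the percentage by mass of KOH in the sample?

55.9%

Total n(HNO3) added = 0.2973 x 0.03547 = 0.01055 mol.
n(KOH) used = 0.3194 x 0.005840 = 0.001865 mol, which equals the excess n(HNO3).
So n(HNO3) consumed by the sample = 0.01055 - 0.001865 = 0.008680 mol.
n(KOH) = 0.008680 / 1 = 0.008680 mol.
mass KOH = 0.008680 x 56.11 = 0.4870 g, so %KOH = 0.4870/0.8717 x 100 = 55.9%.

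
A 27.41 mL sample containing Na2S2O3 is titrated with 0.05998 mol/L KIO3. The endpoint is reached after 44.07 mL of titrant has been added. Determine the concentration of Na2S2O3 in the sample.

0.579 M

n(KIO3) = 0.05998 x 0.04407 = 0.002643 mol.
From the balanced equation, 1 mol KIO3 reacts with 6 mol Na2S2O3, so n(Na2S2O3) = 0.002643 x 6/1 = 0.01586 mol.
[Na2S2O3] = 0.01586 / 0.02741 L = 0.579 M.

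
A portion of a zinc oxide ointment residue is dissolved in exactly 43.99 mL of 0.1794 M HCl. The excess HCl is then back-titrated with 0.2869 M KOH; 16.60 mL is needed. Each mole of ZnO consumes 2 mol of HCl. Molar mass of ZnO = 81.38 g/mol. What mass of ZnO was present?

0.127 g

Total n(HCl) added = 0.1794 x 0.04399 = 0.007892 mol.
n(KOH) used = 0.2869 x 0.01660 = 0.004763 mol, which equals the excess n(HCl).
So n(HCl) consumed by the sample = 0.007892 - 0.004763 = 0.003129 mol.
n(ZnO) = 0.003129 / 2 = 0.001565 mol.
mass = 0.001565 mol x 81.38 g/mol = 0.127 g.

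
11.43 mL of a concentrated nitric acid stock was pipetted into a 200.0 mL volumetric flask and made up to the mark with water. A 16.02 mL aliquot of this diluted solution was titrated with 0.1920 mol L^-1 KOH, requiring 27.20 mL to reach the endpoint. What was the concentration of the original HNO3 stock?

5.70 M

n(KOH) = 0.1920 x 0.02720 = 0.005222 mol.
n(HNO3) in the aliquot = 0.005222 mol.
[diluted HNO3] = 0.005222 / 0.01602 = 0.3260 M.
Dilution factor = 200.0/11.43 = 17.50, so [stock] = 0.3260 x 17.50 = 5.70 M.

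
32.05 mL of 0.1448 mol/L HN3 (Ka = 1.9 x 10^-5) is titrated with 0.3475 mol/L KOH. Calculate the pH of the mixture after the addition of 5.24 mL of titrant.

4.53

Initial n(HN3) = 0.1448 x 0.03205 = 0.004641 mol.
n(KOH) added = 0.3475 x 0.005240 = 0.001821 mol, converting that many moles of HN3 to N3-.
Remaining n(HN3) = 0.002820 mol; n(N3-) = 0.001821 mol.
By Henderson-Hasselbalch, pH = pKa + log([A^-]/[HA]) = 4.72 + log(0.001821/0.002820) = 4.72 + (-0.19) = 4.53.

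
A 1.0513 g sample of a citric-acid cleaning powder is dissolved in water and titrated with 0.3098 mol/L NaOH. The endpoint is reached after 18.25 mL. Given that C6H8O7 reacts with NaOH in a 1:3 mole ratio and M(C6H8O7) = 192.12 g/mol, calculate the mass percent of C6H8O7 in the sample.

34.4%

n(NaOH) = 0.3098 x 0.01825 = 0.005654 mol.
n(C6H8O7) = 0.005654 / 3 = 0.001885 mol.
mass of C6H8O7 = 0.001885 x 192.12 = 0.3621 g.
% purity = 0.3621 / 1.0513 x 100 = 34.4%.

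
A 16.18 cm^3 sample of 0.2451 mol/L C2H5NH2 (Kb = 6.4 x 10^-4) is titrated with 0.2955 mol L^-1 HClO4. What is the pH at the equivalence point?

5.84

n(C2H5NH2) = 0.2451 x 0.01618 = 0.003966 mol; V(HClO4) at equivalence = 0.003966/0.2955 = 0.01342 L.
At equivalence the base is fully converted to C2H5NH3+; total volume = 0.02960 L, so [C2H5NH3+] = 0.003966/0.02960 = 0.1340 M.
Ka(C2H5NH3+) = Kw/Kb = 1.0e-14 / 6.4 x 10^-4 = 1.56e-11.
[H^+] = sqrt(Ka x [C2H5NH3+]) = sqrt(1.56e-11 x 0.1340) = 1.45e-6 M.
pH = -log(1.45e-6) = 5.84.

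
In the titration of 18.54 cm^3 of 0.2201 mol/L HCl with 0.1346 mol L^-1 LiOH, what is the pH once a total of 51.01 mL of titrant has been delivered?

12.60

n(acid) = 0.2201 x 0.01854 = 0.004081 mol; n(LiOH) added = 0.1346 x 0.05101 = 0.006866 mol.
Base is in excess by 0.006866 - 0.004081 = 0.002785 mol in a total volume of 0.06955 L.
[OH^-] = 0.002785/0.06955 = 0.04005 M, so pOH = 1.40 and pH = 14.00 - 1.40 = 12.60.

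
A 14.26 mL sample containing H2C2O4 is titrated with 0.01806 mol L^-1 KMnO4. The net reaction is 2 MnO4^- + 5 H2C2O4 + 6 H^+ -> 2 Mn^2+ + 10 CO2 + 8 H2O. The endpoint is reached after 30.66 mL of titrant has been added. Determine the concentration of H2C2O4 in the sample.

n(KMnO4) = 0.01806 x 0.03066 = 0.0005537 mol.
From the balanced equation, 2 mol KMnO4 reacts with 5 mol H2C2O4, so n(H2C2O4) = 0.0005537 x 5/2 = 0.001384 mol.
[H2C2O4] = 0.001384 / 0.01426 L = 0.0971 M.

0.0971 M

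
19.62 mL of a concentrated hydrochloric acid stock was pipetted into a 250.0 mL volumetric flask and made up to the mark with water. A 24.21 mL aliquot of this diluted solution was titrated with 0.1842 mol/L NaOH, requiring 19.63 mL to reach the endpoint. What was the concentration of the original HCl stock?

1.90 M

n(NaOH) = 0.1842 x 0.01963 = 0.003616 mol.
n(HCl) in the aliquot = 0.003616 mol.
[diluted HCl] = 0.003616 / 0.02421 = 0.1494 M.
Dilution factor = 250.0/19.62 = 12.74, so [stock] = 0.1494 x 12.74 = 1.90 M.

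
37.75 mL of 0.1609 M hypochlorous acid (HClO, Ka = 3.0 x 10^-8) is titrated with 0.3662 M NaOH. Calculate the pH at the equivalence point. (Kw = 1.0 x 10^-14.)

n(HClO) = 0.1609 x 0.03775 = 0.006074 mol; V(NaOH) at equivalence = 0.006074/0.3662 = 0.01659 L.
At equivalence all the acid is converted to ClO-; total volume = 0.03775 + 0.01659 = 0.05434 L, so [ClO-] = 0.006074/0.05434 = 0.1118 M.
Kb = Kw/Ka = 1.0e-14 / 3.0 x 10^-8 = 3.33e-7.
[OH^-] = sqrt(Kb x [ClO-]) = sqrt(3.33e-7 x 0.1118) = 0.000193 M.
pOH = 3.71, so pH = 14.00 - 3.71 = 10.29.

10.29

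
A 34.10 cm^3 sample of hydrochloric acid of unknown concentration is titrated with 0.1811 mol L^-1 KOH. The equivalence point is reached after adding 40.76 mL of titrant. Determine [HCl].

n(KOH) delivered = 0.1811 x 0.04076 = 0.007382 mol.
For a 1:1 reaction, n(HCl) = 0.007382 mol.
[HCl] = 0.007382 mol / 0.03410 L = 0.216 M.

0.216 M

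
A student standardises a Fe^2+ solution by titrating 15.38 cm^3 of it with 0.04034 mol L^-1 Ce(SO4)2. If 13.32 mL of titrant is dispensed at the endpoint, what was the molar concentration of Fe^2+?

n(Ce(SO4)2) = 0.04034 x 0.01332 = 0.0005373 mol.
From the balanced equation, 1 mol Ce(SO4)2 reacts with 1 mol Fe^2+, so n(Fe^2+) = 0.0005373 x 1/1 = 0.0005373 mol.
[Fe^2+] = 0.0005373 / 0.01538 L = 0.0349 M.

0.0349 M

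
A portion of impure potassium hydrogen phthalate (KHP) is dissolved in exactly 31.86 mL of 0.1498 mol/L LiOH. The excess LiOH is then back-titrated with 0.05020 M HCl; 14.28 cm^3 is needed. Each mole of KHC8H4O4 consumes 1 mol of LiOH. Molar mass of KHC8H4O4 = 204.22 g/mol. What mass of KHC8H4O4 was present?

Total n(LiOH) added = 0.1498 x 0.03186 = 0.004773 mol.
n(HCl) used = 0.05020 x 0.01428 = 0.0007169 mol, which equals the excess n(LiOH).
So n(LiOH) consumed by the sample = 0.004773 - 0.0007169 = 0.004056 mol.
n(KHC8H4O4) = 0.004056 / 1 = 0.004056 mol.
mass = 0.004056 mol x 204.22 g/mol = 0.828 g.

0.828 g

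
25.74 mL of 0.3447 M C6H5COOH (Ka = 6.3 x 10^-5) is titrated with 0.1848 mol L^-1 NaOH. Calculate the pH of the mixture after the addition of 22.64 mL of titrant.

4.15

Initial n(C6H5COOH) = 0.3447 x 0.02574 = 0.008873 mol.
n(NaOH) added = 0.1848 x 0.02264 = 0.004184 mol, converting that many moles of C6H5COOH to C6H5COO-.
Remaining n(C6H5COOH) = 0.004689 mol; n(C6H5COO-) = 0.004184 mol.
By Henderson-Hasselbalch, pH = pKa + log([A^-]/[HA]) = 4.20 + log(0.004184/0.004689) = 4.20 + (-0.05) = 4.15.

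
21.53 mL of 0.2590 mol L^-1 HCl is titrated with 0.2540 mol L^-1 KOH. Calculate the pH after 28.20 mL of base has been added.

n(acid) = 0.2590 x 0.02153 = 0.005576 mol; n(KOH) added = 0.2540 x 0.02820 = 0.007163 mol.
Base is in excess by 0.007163 - 0.005576 = 0.001587 mol in a total volume of 0.04973 L.
[OH^-] = 0.001587/0.04973 = 0.03190 M, so pOH = 1.50 and pH = 14.00 - 1.50 = 12.50.

12.50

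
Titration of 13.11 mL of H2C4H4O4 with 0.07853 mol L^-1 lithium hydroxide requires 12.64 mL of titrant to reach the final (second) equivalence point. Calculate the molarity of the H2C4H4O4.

n(LiOH) = 0.07853 x 0.01264 = 0.0009926 mol.
At the final (second) equivalence point, 2 mol OH^- react per mol H2C4H4O4, so n(H2C4H4O4) = 0.0009926 / 2 = 0.0004963 mol.
[H2C4H4O4] = 0.0004963 / 0.01311 L = 0.0379 M.

0.0379 M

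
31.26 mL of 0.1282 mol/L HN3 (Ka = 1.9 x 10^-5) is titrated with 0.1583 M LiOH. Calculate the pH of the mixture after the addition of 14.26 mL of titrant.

Initial n(HN3) = 0.1282 x 0.03126 = 0.004008 mol.
n(LiOH) added = 0.1583 x 0.01426 = 0.002257 mol, converting that many moles of HN3 to N3-.
Remaining n(HN3) = 0.001750 mol; n(N3-) = 0.002257 mol.
By Henderson-Hasselbalch, pH = pKa + log([A^-]/[HA]) = 4.72 + log(0.002257/0.001750) = 4.72 + (+0.11) = 4.83.

4.83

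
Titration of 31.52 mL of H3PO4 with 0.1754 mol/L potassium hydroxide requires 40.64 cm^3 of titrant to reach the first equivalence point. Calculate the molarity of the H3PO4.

n(KOH) = 0.1754 x 0.04064 = 0.007128 mol.
At the first equivalence point, 1 mol OH^- react per mol H3PO4, so n(H3PO4) = 0.007128 / 1 = 0.007128 mol.
[H3PO4] = 0.007128 / 0.03152 L = 0.226 M.

0.226 M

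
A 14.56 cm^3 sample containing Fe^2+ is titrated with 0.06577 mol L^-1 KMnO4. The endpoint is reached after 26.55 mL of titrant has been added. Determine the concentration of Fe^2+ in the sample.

n(KMnO4) = 0.06577 x 0.02655 = 0.001746 mol.
From the balanced equation, 1 mol KMnO4 reacts with 5 mol Fe^2+, so n(Fe^2+) = 0.001746 x 5/1 = 0.008731 mol.
[Fe^2+] = 0.008731 / 0.01456 L = 0.600 M.

0.600 M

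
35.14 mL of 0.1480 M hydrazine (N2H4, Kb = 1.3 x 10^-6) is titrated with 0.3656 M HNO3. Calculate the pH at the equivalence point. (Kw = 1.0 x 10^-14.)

n(N2H4) = 0.1480 x 0.03514 = 0.005201 mol; V(HNO3) at equivalence = 0.005201/0.3656 = 0.01423 L.
At equivalence the base is fully converted to N2H5+; total volume = 0.04937 L, so [N2H5+] = 0.005201/0.04937 = 0.1054 M.
Ka(N2H5+) = Kw/Kb = 1.0e-14 / 1.3 x 10^-6 = 7.69e-9.
[H^+] = sqrt(Ka x [N2H5+]) = sqrt(7.69e-9 x 0.1054) = 2.85e-5 M.
pH = -log(2.85e-5) = 4.55.

4.55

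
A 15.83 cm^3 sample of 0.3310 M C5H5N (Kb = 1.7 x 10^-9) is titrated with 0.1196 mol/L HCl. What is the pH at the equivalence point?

3.14

n(C5H5N) = 0.3310 x 0.01583 = 0.005240 mol; V(HCl) at equivalence = 0.005240/0.1196 = 0.04381 L.
At equivalence the base is fully converted to C5H5NH+; total volume = 0.05964 L, so [C5H5NH+] = 0.005240/0.05964 = 0.08786 M.
Ka(C5H5NH+) = Kw/Kb = 1.0e-14 / 1.7 x 10^-9 = 5.88e-6.
[H^+] = sqrt(Ka x [C5H5NH+]) = sqrt(5.88e-6 x 0.08786) = 0.000719 M.
pH = -log(0.000719) = 3.14.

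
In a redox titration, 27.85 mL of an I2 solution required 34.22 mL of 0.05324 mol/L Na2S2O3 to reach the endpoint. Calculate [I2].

n(Na2S2O3) = 0.05324 x 0.03422 = 0.001822 mol.
From the balanced equation, 2 mol Na2S2O3 reacts with 1 mol I2, so n(I2) = 0.001822 x 1/2 = 0.0009109 mol.
[I2] = 0.0009109 / 0.02785 L = 0.0327 M.

0.0327 M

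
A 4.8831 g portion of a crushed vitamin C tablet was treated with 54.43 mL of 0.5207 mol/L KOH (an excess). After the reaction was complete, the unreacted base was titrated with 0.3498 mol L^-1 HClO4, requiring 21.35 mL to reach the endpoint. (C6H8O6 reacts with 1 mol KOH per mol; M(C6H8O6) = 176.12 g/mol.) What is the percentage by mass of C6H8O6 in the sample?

75.3%

Total n(KOH) added = 0.5207 x 0.05443 = 0.02834 mol.
n(HClO4) used = 0.3498 x 0.02135 = 0.007468 mol, which equals the excess n(KOH).
So n(KOH) consumed by the sample = 0.02834 - 0.007468 = 0.02087 mol.
n(C6H8O6) = 0.02087 / 1 = 0.02087 mol.
mass C6H8O6 = 0.02087 x 176.12 = 3.676 g, so %C6H8O6 = 3.676/4.8831 x 100 = 75.3%.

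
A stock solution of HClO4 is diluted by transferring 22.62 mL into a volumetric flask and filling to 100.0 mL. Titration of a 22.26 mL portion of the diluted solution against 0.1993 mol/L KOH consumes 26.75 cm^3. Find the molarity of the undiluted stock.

1.06 M

n(KOH) = 0.1993 x 0.02675 = 0.005331 mol.
n(HClO4) in the aliquot = 0.005331 mol.
[diluted HClO4] = 0.005331 / 0.02226 = 0.2395 M.
Dilution factor = 100.0/22.62 = 4.421, so [stock] = 0.2395 x 4.421 = 1.06 M.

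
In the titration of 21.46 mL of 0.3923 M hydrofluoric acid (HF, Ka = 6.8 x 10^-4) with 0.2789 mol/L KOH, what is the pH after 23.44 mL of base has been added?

Initial n(HF) = 0.3923 x 0.02146 = 0.008419 mol.
n(KOH) added = 0.2789 x 0.02344 = 0.006537 mol, converting that many moles of HF to F-.
Remaining n(HF) = 0.001881 mol; n(F-) = 0.006537 mol.
By Henderson-Hasselbalch, pH = pKa + log([A^-]/[HA]) = 3.17 + log(0.006537/0.001881) = 3.17 + (+0.54) = 3.71.

3.71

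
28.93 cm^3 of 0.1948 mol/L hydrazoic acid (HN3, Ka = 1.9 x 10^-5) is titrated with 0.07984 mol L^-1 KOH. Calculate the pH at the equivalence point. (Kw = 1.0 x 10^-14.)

8.74

n(HN3) = 0.1948 x 0.02893 = 0.005636 mol; V(KOH) at equivalence = 0.005636/0.07984 = 0.07059 L.
At equivalence all the acid is converted to N3-; total volume = 0.02893 + 0.07059 = 0.09952 L, so [N3-] = 0.005636/0.09952 = 0.05663 M.
Kb = Kw/Ka = 1.0e-14 / 1.9 x 10^-5 = 5.26e-10.
[OH^-] = sqrt(Kb x [N3-]) = sqrt(5.26e-10 x 0.05663) = 5.46e-6 M.
pOH = 5.26, so pH = 14.00 - 5.26 = 8.74.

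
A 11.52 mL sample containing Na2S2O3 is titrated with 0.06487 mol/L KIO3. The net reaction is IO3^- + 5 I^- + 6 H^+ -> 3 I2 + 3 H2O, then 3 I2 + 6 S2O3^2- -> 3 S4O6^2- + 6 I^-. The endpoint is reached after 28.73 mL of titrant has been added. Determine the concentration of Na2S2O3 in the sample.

n(KIO3) = 0.06487 x 0.02873 = 0.001864 mol.
From the balanced equation, 1 mol KIO3 reacts with 6 mol Na2S2O3, so n(Na2S2O3) = 0.001864 x 6/1 = 0.01118 mol.
[Na2S2O3] = 0.01118 / 0.01152 L = 0.971 M.

0.971 M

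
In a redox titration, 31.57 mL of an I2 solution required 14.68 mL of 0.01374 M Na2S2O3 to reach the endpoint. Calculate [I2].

0.00319 M

n(Na2S2O3) = 0.01374 x 0.01468 = 0.0002017 mol.
From the balanced equation, 2 mol Na2S2O3 reacts with 1 mol I2, so n(I2) = 0.0002017 x 1/2 = 0.0001009 mol.
[I2] = 0.0001009 / 0.03157 L = 0.00319 M.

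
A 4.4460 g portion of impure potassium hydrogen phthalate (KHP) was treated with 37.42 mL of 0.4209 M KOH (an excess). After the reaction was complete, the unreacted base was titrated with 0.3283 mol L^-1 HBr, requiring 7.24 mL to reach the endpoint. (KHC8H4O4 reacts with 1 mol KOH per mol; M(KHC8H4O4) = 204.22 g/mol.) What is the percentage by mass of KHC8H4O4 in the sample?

Total n(KOH) added = 0.4209 x 0.03742 = 0.01575 mol.
n(HBr) used = 0.3283 x 0.007240 = 0.002377 mol, which equals the excess n(KOH).
So n(KOH) consumed by the sample = 0.01575 - 0.002377 = 0.01337 mol.
n(KHC8H4O4) = 0.01337 / 1 = 0.01337 mol.
mass KHC8H4O4 = 0.01337 x 204.22 = 2.731 g, so %KHC8H4O4 = 2.731/4.4460 x 100 = 61.4%.

61.4%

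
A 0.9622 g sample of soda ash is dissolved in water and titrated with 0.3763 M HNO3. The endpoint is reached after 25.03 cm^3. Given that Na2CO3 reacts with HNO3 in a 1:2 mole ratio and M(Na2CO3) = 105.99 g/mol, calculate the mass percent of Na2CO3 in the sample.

51.9%

n(HNO3) = 0.3763 x 0.02503 = 0.009419 mol.
n(Na2CO3) = 0.009419 / 2 = 0.004709 mol.
mass of Na2CO3 = 0.004709 x 105.99 = 0.4991 g.
% purity = 0.4991 / 0.9622 x 100 = 51.9%.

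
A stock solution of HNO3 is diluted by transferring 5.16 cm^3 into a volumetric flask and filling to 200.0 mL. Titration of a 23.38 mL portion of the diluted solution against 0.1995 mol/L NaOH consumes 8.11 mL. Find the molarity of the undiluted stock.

2.68 M

n(NaOH) = 0.1995 x 0.008110 = 0.001618 mol.
n(HNO3) in the aliquot = 0.001618 mol.
[diluted HNO3] = 0.001618 / 0.02338 = 0.06920 M.
Dilution factor = 200.0/5.160 = 38.76, so [stock] = 0.06920 x 38.76 = 2.68 M.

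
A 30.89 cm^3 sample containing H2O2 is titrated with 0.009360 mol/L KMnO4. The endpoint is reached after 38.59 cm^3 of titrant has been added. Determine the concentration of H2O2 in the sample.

0.0292 M

n(KMnO4) = 0.009360 x 0.03859 = 0.0003612 mol.
From the balanced equation, 2 mol KMnO4 reacts with 5 mol H2O2, so n(H2O2) = 0.0003612 x 5/2 = 0.0009030 mol.
[H2O2] = 0.0009030 / 0.03089 L = 0.0292 M.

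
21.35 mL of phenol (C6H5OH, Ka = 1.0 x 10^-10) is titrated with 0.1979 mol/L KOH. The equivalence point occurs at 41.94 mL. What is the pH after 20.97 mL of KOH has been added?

10.00

20.97 mL is exactly half the equivalence volume (41.94/2), i.e. the half-equivalence point.
There, n(HA) = n(A^-), so pH = pKa = -log(1.0 x 10^-10) = 10.00.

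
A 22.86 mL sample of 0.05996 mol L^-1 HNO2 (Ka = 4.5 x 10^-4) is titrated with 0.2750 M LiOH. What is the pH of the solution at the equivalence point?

8.02

n(HNO2) = 0.05996 x 0.02286 = 0.001371 mol; V(LiOH) at equivalence = 0.001371/0.2750 = 0.004984 L.
At equivalence all the acid is converted to NO2-; total volume = 0.02286 + 0.004984 = 0.02784 L, so [NO2-] = 0.001371/0.02784 = 0.04923 M.
Kb = Kw/Ka = 1.0e-14 / 4.5 x 10^-4 = 2.22e-11.
[OH^-] = sqrt(Kb x [NO2-]) = sqrt(2.22e-11 x 0.04923) = 1.05e-6 M.
pOH = 5.98, so pH = 14.00 - 5.98 = 8.02.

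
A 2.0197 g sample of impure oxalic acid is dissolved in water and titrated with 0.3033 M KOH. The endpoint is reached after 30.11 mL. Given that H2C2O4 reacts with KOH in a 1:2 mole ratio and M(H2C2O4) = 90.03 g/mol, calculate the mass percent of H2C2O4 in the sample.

n(KOH) = 0.3033 x 0.03011 = 0.009132 mol.
n(H2C2O4) = 0.009132 / 2 = 0.004566 mol.
mass of H2C2O4 = 0.004566 x 90.03 = 0.4111 g.
% purity = 0.4111 / 2.0197 x 100 = 20.4%.

20.4%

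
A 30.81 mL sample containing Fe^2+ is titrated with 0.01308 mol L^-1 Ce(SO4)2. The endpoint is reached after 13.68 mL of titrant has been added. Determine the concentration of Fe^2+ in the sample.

0.00581 M

n(Ce(SO4)2) = 0.01308 x 0.01368 = 0.0001789 mol.
From the balanced equation, 1 mol Ce(SO4)2 reacts with 1 mol Fe^2+, so n(Fe^2+) = 0.0001789 x 1/1 = 0.0001789 mol.
[Fe^2+] = 0.0001789 / 0.03081 L = 0.00581 M.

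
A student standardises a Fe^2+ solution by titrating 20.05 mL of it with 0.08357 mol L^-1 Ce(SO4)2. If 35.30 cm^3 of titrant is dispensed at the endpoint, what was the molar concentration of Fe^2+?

n(Ce(SO4)2) = 0.08357 x 0.03530 = 0.002950 mol.
From the balanced equation, 1 mol Ce(SO4)2 reacts with 1 mol Fe^2+, so n(Fe^2+) = 0.002950 x 1/1 = 0.002950 mol.
[Fe^2+] = 0.002950 / 0.02005 L = 0.147 M.

0.147 M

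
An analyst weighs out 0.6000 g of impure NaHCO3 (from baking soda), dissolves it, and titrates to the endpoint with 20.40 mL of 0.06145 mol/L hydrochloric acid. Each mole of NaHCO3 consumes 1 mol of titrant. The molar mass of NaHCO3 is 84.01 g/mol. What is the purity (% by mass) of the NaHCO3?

n(HCl) = 0.06145 x 0.02040 = 0.001254 mol.
n(NaHCO3) = 0.001254 / 1 = 0.001254 mol.
mass of NaHCO3 = 0.001254 x 84.01 = 0.1053 g.
% purity = 0.1053 / 0.6000 x 100 = 17.6%.

17.6%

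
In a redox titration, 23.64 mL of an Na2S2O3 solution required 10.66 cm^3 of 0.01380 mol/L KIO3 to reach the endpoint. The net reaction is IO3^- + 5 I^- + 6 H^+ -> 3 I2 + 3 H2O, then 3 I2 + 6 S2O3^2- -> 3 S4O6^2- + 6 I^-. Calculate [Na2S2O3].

n(KIO3) = 0.01380 x 0.01066 = 0.0001471 mol.
From the balanced equation, 1 mol KIO3 reacts with 6 mol Na2S2O3, so n(Na2S2O3) = 0.0001471 x 6/1 = 0.0008826 mol.
[Na2S2O3] = 0.0008826 / 0.02364 L = 0.0373 M.

0.0373 M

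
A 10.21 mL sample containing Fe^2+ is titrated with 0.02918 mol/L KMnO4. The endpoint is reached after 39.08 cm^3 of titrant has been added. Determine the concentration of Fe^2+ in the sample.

n(KMnO4) = 0.02918 x 0.03908 = 0.001140 mol.
From the balanced equation, 1 mol KMnO4 reacts with 5 mol Fe^2+, so n(Fe^2+) = 0.001140 x 5/1 = 0.005702 mol.
[Fe^2+] = 0.005702 / 0.01021 L = 0.558 M.

0.558 M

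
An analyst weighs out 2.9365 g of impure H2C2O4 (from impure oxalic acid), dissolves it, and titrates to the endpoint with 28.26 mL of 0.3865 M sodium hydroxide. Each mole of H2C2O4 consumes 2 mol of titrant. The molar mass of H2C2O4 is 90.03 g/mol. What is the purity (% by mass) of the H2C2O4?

16.7%

n(NaOH) = 0.3865 x 0.02826 = 0.01092 mol.
n(H2C2O4) = 0.01092 / 2 = 0.005461 mol.
mass of H2C2O4 = 0.005461 x 90.03 = 0.4917 g.
% purity = 0.4917 / 2.9365 x 100 = 16.7%.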